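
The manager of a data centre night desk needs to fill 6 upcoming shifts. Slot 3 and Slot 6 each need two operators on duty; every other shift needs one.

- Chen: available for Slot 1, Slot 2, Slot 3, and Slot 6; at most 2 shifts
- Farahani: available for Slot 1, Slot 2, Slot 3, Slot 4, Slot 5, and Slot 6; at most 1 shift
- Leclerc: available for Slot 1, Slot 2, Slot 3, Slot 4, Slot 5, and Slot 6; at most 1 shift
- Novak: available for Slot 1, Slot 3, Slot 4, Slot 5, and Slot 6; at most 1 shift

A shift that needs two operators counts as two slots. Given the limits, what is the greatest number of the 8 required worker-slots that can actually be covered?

Total capacity across all operators is 2+1+1+1 = 5, and 8 slots are needed, so at most 5 can be filled.
An assignment achieving 5: Slot 1→Chen, Slot 2→Chen, Slot 3→Novak, Slot 4→Farahani, Slot 5→Leclerc.
Loads: Chen 2/2, Farahani 1/1, Leclerc 1/1, Novak 1/1.

5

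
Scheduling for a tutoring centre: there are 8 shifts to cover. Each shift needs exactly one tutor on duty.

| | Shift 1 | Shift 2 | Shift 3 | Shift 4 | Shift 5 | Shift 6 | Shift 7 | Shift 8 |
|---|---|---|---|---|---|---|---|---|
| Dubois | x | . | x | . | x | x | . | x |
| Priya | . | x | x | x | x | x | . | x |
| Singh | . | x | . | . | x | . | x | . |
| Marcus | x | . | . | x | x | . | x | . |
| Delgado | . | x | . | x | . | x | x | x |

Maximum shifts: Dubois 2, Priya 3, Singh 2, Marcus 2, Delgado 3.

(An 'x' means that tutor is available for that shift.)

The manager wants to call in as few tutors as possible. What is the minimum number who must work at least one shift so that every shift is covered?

3

8 slots to fill and no one can take more than 3, so at least ⌈8/3⌉ = 3 tutors are needed.
Dubois, Priya, and Delgado alone can cover everything: Shift 1→Dubois, Shift 2→Priya, Shift 3→Dubois, Shift 4→Priya, Shift 5→Priya, Shift 6→Delgado, Shift 7→Delgado, Shift 8→Delgado.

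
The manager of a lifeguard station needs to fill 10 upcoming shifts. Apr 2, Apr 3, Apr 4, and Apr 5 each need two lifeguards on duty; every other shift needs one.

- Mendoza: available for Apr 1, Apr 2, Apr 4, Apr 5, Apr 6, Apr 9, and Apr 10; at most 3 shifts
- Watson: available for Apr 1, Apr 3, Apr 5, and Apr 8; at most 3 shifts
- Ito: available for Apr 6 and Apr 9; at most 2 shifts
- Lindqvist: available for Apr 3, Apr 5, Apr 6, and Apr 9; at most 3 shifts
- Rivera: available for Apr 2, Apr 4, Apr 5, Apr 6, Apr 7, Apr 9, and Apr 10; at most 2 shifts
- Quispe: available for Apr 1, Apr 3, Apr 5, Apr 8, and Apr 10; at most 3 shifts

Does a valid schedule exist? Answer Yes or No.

Total capacity is 16 and 14 slots are needed, so capacity alone doesn't rule it out.
Shifts {Apr 2, Apr 4, Apr 7} need 5 worker-slots in total, but the lifeguards available for any of those shifts (Mendoza and Rivera) can supply at most 4 among them. So no valid schedule exists.

No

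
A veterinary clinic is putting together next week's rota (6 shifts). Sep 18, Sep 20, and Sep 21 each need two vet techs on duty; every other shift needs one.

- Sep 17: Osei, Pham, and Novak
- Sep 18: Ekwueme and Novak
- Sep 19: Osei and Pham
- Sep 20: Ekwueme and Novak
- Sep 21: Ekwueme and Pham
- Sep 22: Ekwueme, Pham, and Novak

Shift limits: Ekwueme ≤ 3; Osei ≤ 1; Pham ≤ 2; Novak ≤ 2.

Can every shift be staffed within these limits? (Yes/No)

Total capacity is 3+1+2+2 = 8 but 9 worker-slots are needed — infeasible.

No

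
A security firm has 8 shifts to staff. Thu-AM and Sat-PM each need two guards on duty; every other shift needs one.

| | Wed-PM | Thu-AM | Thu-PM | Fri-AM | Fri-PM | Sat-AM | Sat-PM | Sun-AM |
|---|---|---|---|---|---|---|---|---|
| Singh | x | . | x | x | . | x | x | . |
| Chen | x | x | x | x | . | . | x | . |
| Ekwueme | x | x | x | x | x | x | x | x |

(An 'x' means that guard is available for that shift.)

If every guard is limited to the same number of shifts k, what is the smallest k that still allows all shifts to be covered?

4

With 3 guards and 10 worker-slots to fill, someone must work at least ⌈10/3⌉ = 4 shifts, so k ≥ 4.
k = 4 works: Wed-PM→Singh, Thu-AM→Chen+Ekwueme, Thu-PM→Singh, Fri-AM→Singh, Fri-PM→Ekwueme, Sat-AM→Singh, Sat-PM→Chen+Ekwueme, Sun-AM→Ekwueme.
Loads: Singh 4, Chen 2, Ekwueme 4 — all ≤ 4.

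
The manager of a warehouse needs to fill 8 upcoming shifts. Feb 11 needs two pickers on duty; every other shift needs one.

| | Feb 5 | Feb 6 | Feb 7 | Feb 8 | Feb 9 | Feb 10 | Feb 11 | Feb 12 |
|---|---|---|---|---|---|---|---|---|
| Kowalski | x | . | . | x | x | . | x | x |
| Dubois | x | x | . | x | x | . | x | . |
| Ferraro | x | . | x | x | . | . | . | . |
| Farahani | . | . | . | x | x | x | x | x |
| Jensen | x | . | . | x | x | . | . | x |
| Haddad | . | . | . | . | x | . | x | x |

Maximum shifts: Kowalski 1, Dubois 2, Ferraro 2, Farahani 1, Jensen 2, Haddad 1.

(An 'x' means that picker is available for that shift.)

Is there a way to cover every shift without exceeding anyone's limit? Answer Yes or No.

Yes

Feb 6 can only be covered by Dubois, so that assignment is forced.
Feb 7 can only be covered by Ferraro, so that assignment is forced.
Feb 10 can only be covered by Farahani, so that assignment is forced.
One valid schedule: Feb 5→Kowalski, Feb 6→Dubois, Feb 7→Ferraro, Feb 8→Ferraro, Feb 9→Jensen, Feb 10→Farahani, Feb 11→Dubois+Haddad, Feb 12→Jensen.
Loads: Kowalski 1/1, Dubois 2/2, Ferraro 2/2, Farahani 1/1, Jensen 2/2, Haddad 1/1 — all within limits.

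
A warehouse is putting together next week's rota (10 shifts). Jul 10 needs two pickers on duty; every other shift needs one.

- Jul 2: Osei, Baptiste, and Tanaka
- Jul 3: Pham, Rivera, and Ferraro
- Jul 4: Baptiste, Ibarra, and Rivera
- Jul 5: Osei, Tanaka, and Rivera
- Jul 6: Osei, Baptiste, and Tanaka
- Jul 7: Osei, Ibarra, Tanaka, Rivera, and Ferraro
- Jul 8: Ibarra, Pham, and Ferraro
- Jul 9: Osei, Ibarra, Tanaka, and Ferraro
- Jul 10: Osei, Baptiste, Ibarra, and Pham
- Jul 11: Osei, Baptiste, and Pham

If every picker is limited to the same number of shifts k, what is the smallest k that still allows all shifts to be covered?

2

With 7 pickers and 11 worker-slots to fill, someone must work at least ⌈11/7⌉ = 2 shifts, so k ≥ 2.
k = 2 works: Jul 2→Osei, Jul 3→Pham, Jul 4→Baptiste, Jul 5→Osei, Jul 6→Tanaka, Jul 7→Rivera, Jul 8→Ibarra, Jul 9→Tanaka, Jul 10→Ibarra+Pham, Jul 11→Baptiste.
Loads: Osei 2, Baptiste 2, Ibarra 2, Pham 2, Tanaka 2, Rivera 1, Ferraro 0 — all ≤ 2.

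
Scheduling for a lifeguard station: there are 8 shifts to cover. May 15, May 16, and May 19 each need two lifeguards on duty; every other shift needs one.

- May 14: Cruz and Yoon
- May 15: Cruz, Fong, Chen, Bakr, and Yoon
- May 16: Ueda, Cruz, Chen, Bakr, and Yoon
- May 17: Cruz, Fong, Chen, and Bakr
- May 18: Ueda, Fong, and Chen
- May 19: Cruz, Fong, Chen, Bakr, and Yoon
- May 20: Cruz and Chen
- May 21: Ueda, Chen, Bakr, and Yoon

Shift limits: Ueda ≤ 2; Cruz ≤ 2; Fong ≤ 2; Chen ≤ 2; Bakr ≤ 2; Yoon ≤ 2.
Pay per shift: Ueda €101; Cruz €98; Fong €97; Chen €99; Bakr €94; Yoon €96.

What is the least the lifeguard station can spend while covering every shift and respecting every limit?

€1069

Picking the cheapest available lifeguard for each shift independently would cost €1049, but that ignores the shift limits.
An optimal schedule: May 14→Yoon, May 15→Yoon+Fong, May 16→Chen+Ueda, May 17→Bakr, May 18→Fong, May 19→Cruz+Chen, May 20→Cruz, May 21→Bakr.
Total: 96 + 96 + 97 + 99 + 101 + 94 + 97 + 98 + 99 + 98 + 94 = €1069.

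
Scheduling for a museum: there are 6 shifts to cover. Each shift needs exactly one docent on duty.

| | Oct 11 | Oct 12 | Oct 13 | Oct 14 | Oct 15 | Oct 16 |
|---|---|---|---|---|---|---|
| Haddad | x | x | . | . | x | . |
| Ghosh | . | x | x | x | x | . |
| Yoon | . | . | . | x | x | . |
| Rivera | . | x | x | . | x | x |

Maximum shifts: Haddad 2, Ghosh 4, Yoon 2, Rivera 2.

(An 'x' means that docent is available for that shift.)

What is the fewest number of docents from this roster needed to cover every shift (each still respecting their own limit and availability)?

3

6 slots to fill and no one can take more than 4, so at least ⌈6/4⌉ = 2 docents are needed.
Shifts {Oct 11, Oct 14, Oct 16} need 3 slots, but among the docents available for them (Haddad, Ghosh, Yoon, and Rivera) any 2 together supply at most 2. So 2 docents are not enough.
Haddad, Ghosh, and Rivera alone can cover everything: Oct 11→Haddad, Oct 12→Haddad, Oct 13→Ghosh, Oct 14→Ghosh, Oct 15→Ghosh, Oct 16→Rivera.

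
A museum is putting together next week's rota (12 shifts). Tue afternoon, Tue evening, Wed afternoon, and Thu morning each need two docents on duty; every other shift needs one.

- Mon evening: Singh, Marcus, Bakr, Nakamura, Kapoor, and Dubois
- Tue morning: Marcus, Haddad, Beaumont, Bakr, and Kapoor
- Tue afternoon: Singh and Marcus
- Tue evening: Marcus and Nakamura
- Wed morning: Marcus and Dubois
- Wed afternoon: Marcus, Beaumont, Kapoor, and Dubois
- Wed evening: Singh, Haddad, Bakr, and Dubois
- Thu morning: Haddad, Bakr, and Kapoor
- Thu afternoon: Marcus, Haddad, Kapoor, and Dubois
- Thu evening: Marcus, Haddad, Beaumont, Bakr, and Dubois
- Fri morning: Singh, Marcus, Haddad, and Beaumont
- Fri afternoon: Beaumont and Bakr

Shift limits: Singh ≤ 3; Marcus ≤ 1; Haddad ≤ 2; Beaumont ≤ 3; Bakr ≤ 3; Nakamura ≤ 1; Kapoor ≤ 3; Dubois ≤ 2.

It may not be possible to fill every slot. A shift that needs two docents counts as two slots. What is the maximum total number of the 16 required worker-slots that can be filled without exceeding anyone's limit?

Total capacity across all docents is 3+1+2+3+3+1+3+2 = 18, and 16 slots are needed, so at most 16 can be filled.
Shifts {Tue afternoon, Tue evening} need 4 slots but only Singh, Marcus, and Nakamura are available for them, supplying at most 3 — so at least 1 slot must go unfilled.
An assignment achieving 15: Mon evening→Bakr, Tue morning→Beaumont, Tue afternoon→Singh+Marcus, Tue evening→Nakamura, Wed morning→Dubois, Wed afternoon→Beaumont+Kapoor, Wed evening→Singh, Thu morning→Haddad+Bakr, Thu afternoon→Haddad, Thu evening→Bakr, Fri morning→Singh, Fri afternoon→Beaumont.
Loads: Singh 3/3, Marcus 1/1, Haddad 2/2, Beaumont 3/3, Bakr 3/3, Nakamura 1/1, Kapoor 1/3, Dubois 1/2.

15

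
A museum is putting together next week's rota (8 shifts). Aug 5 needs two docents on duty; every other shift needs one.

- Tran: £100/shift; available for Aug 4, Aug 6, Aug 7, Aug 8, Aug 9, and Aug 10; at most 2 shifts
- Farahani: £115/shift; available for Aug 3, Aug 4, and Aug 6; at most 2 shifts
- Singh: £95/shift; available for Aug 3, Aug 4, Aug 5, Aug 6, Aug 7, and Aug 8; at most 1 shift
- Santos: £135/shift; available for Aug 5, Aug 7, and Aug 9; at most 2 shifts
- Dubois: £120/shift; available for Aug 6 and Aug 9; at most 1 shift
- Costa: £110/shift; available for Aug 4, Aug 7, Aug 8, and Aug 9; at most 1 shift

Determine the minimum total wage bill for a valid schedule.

£1025

Aug 5 can only be covered by Singh and Santos, so that assignment is forced.
Aug 10 can only be covered by Tran, so that assignment is forced.
Picking the cheapest available docent for each shift independently would cost £905, but that ignores the shift limits.
An optimal schedule: Aug 3→Farahani, Aug 4→Farahani, Aug 5→Singh+Santos, Aug 6→Dubois, Aug 7→Santos, Aug 8→Tran, Aug 9→Costa, Aug 10→Tran.
Total: 115 + 115 + 95 + 135 + 120 + 135 + 100 + 110 + 100 = £1025.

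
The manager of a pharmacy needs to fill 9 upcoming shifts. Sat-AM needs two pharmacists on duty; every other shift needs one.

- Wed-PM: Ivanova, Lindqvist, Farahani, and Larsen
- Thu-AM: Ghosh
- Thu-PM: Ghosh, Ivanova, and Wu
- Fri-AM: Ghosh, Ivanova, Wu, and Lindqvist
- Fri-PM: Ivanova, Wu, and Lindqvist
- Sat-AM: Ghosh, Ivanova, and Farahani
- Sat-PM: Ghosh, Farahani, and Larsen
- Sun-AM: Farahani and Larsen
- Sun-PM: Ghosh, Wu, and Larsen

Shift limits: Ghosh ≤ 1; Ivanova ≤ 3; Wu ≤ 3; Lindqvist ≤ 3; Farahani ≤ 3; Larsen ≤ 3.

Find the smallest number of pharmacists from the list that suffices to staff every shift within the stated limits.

4

10 slots to fill and no one can take more than 3, so at least ⌈10/3⌉ = 4 pharmacists are needed.
Ghosh, Ivanova, Wu, and Farahani alone can cover everything: Wed-PM→Ivanova, Thu-AM→Ghosh, Thu-PM→Wu, Fri-AM→Wu, Fri-PM→Ivanova, Sat-AM→Ivanova+Farahani, Sat-PM→Farahani, Sun-AM→Farahani, Sun-PM→Wu.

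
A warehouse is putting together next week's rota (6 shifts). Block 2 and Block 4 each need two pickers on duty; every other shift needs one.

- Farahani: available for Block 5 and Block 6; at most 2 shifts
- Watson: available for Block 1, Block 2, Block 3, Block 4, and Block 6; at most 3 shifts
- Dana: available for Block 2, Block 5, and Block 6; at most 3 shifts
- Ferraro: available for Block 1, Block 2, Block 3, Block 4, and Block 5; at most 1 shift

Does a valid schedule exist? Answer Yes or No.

No

Total capacity is 9 and 8 slots are needed, so capacity alone doesn't rule it out.
Shifts {Block 1, Block 2, Block 3, Block 4} need 6 worker-slots in total, but the pickers available for any of those shifts (Watson, Dana, and Ferraro) can supply at most 5 among them. So no valid schedule exists.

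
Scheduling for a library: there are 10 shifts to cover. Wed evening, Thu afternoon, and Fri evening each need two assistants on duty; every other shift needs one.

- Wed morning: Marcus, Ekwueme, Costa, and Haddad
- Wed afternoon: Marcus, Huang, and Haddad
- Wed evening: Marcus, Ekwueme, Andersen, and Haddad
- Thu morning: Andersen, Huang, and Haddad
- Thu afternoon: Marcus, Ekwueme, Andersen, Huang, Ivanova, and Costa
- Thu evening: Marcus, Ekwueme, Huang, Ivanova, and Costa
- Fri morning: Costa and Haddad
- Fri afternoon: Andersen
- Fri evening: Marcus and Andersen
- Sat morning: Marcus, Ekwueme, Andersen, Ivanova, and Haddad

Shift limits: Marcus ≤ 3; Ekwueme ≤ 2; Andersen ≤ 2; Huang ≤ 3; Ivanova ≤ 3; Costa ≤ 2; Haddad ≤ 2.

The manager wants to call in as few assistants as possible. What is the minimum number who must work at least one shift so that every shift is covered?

13 slots to fill and no one can take more than 3, so at least ⌈13/3⌉ = 5 assistants are needed.
Marcus, Andersen, Huang, Ivanova, and Haddad alone can cover everything: Wed morning→Marcus, Wed afternoon→Huang, Wed evening→Marcus+Haddad, Thu morning→Huang, Thu afternoon→Huang+Ivanova, Thu evening→Ivanova, Fri morning→Haddad, Fri afternoon→Andersen, Fri evening→Marcus+Andersen, Sat morning→Ivanova.

5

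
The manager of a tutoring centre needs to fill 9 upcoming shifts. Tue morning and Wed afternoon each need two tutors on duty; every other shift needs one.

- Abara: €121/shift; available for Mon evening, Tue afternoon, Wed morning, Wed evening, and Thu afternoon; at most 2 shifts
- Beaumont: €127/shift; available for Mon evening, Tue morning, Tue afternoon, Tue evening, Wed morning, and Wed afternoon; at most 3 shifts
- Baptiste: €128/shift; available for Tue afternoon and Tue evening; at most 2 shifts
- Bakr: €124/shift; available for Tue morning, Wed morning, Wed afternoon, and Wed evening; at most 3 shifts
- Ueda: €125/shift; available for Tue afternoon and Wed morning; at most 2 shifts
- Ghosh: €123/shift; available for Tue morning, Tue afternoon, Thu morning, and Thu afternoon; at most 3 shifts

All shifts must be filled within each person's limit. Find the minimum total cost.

€1362

Wed afternoon can only be covered by Beaumont and Bakr, so that assignment is forced.
Thu morning can only be covered by Ghosh, so that assignment is forced.
Picking the cheapest available tutor for each shift independently would cost €1353, but that ignores the shift limits.
An optimal schedule: Mon evening→Abara, Tue morning→Ghosh+Bakr, Tue afternoon→Ueda, Tue evening→Beaumont, Wed morning→Bakr, Wed afternoon→Bakr+Beaumont, Wed evening→Abara, Thu morning→Ghosh, Thu afternoon→Ghosh.
Total: 121 + 123 + 124 + 125 + 127 + 124 + 124 + 127 + 121 + 123 + 123 = €1362.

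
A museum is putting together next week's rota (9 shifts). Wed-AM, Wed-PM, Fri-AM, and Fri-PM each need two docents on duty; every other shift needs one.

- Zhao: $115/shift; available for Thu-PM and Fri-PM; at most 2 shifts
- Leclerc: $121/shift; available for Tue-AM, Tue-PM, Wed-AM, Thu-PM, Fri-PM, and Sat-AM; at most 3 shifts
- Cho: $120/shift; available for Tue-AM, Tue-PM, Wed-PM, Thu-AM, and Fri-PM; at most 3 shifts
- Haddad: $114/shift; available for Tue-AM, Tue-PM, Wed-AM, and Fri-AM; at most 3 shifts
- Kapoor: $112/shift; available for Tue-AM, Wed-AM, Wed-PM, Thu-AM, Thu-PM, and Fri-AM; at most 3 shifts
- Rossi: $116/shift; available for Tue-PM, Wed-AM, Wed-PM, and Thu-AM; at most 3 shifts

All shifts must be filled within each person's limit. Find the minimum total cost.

$1497

Fri-AM can only be covered by Haddad and Kapoor, so that assignment is forced.
Sat-AM can only be covered by Leclerc, so that assignment is forced.
Picking the cheapest available docent for each shift independently would cost $1486, but that ignores the shift limits.
An optimal schedule: Tue-AM→Haddad, Tue-PM→Rossi, Wed-AM→Haddad+Rossi, Wed-PM→Kapoor+Rossi, Thu-AM→Kapoor, Thu-PM→Zhao, Fri-AM→Kapoor+Haddad, Fri-PM→Zhao+Cho, Sat-AM→Leclerc.
Total: 114 + 116 + 114 + 116 + 112 + 116 + 112 + 115 + 112 + 114 + 115 + 120 + 121 = $1497.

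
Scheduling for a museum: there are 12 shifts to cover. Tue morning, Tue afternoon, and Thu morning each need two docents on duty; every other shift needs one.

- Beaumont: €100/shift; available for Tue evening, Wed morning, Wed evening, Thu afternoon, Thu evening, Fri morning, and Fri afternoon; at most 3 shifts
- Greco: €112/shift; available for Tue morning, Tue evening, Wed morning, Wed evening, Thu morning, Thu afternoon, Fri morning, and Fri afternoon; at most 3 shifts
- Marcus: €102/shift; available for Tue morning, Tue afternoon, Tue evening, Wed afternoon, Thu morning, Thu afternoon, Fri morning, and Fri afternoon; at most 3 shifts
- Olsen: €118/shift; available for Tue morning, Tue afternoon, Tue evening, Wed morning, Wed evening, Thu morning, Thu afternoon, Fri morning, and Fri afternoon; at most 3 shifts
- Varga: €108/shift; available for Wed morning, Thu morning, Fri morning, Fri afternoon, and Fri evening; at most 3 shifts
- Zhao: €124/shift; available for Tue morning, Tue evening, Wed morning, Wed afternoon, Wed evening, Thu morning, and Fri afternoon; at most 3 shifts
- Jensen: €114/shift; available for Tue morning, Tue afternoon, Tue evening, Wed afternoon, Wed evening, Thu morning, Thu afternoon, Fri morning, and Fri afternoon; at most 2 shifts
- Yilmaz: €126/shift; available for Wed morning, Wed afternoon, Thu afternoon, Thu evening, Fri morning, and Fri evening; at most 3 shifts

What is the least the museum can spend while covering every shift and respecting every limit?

€1612

Picking the cheapest available docent for each shift independently would cost €1550, but that ignores the shift limits.
An optimal schedule: Tue morning→Greco+Jensen, Tue afternoon→Marcus+Jensen, Tue evening→Beaumont, Wed morning→Varga, Wed afternoon→Marcus, Wed evening→Beaumont, Thu morning→Greco+Olsen, Thu afternoon→Marcus, Thu evening→Beaumont, Fri morning→Varga, Fri afternoon→Greco, Fri evening→Varga.
Total: 112 + 114 + 102 + 114 + 100 + 108 + 102 + 100 + 112 + 118 + 102 + 100 + 108 + 112 + 108 = €1612.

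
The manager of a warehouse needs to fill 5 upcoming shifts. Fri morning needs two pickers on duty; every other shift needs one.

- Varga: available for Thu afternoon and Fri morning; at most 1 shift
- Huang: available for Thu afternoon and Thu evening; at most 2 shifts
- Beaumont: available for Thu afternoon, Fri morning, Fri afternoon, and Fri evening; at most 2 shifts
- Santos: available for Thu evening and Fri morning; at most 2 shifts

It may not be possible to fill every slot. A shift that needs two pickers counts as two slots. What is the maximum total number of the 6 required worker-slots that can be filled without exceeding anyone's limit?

Total capacity across all pickers is 1+2+2+2 = 7, and 6 slots are needed, so at most 6 can be filled.
An assignment achieving 6: Thu afternoon→Huang, Thu evening→Huang, Fri morning→Varga+Santos, Fri afternoon→Beaumont, Fri evening→Beaumont.
Loads: Varga 1/1, Huang 2/2, Beaumont 2/2, Santos 1/2.

6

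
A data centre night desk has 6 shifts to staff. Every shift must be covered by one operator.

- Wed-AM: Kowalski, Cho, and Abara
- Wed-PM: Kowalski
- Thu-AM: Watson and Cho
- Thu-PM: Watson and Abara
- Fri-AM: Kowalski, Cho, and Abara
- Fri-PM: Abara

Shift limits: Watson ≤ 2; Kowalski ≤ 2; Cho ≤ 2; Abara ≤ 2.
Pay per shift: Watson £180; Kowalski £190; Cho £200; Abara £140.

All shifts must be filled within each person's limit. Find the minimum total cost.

Wed-PM can only be covered by Kowalski, so that assignment is forced.
Fri-PM can only be covered by Abara, so that assignment is forced.
Picking the cheapest available operator for each shift independently would cost £930, but that ignores the shift limits.
An optimal schedule: Wed-AM→Abara, Wed-PM→Kowalski, Thu-AM→Watson, Thu-PM→Watson, Fri-AM→Kowalski, Fri-PM→Abara.
Total: 140 + 190 + 180 + 180 + 190 + 140 = £1020.

£1020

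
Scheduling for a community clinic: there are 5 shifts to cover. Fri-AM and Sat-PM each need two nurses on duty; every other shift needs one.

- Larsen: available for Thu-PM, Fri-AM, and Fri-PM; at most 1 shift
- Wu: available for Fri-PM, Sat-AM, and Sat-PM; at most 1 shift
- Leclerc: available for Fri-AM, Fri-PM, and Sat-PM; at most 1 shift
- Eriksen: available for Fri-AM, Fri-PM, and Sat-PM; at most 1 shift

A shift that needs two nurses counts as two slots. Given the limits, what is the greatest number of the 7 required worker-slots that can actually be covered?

4

Total capacity across all nurses is 1+1+1+1 = 4, and 7 slots are needed, so at most 4 can be filled.
An assignment achieving 4: Thu-PM→Larsen, Fri-AM→Leclerc+Eriksen, Sat-AM→Wu.
Loads: Larsen 1/1, Wu 1/1, Leclerc 1/1, Eriksen 1/1.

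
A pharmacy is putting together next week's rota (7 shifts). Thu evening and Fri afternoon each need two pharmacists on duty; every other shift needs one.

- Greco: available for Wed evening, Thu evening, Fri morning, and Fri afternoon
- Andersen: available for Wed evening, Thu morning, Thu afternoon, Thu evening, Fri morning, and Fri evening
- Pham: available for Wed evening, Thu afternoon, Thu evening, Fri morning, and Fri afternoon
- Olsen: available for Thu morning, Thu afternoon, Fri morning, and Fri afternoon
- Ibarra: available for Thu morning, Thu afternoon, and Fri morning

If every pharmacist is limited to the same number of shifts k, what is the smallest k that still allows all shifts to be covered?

With 5 pharmacists and 9 worker-slots to fill, someone must work at least ⌈9/5⌉ = 2 shifts, so k ≥ 2.
k = 2 works: Wed evening→Greco, Thu morning→Andersen, Thu afternoon→Olsen, Thu evening→Greco+Pham, Fri morning→Ibarra, Fri afternoon→Pham+Olsen, Fri evening→Andersen.
Loads: Greco 2, Andersen 2, Pham 2, Olsen 2, Ibarra 1 — all ≤ 2.

2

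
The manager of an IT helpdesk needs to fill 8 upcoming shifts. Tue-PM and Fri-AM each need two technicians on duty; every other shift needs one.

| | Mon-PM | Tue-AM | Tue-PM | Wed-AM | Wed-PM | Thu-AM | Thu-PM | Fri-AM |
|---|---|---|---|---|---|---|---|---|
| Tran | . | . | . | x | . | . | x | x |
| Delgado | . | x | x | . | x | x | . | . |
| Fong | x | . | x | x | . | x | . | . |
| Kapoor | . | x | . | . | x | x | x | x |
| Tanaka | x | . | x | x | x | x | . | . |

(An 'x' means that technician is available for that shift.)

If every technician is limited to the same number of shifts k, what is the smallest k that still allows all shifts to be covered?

With 5 technicians and 10 worker-slots to fill, someone must work at least ⌈10/5⌉ = 2 shifts, so k ≥ 2.
k = 2 works: Mon-PM→Fong, Tue-AM→Delgado, Tue-PM→Delgado+Fong, Wed-AM→Tanaka, Wed-PM→Kapoor, Thu-AM→Tanaka, Thu-PM→Tran, Fri-AM→Tran+Kapoor.
Loads: Tran 2, Delgado 2, Fong 2, Kapoor 2, Tanaka 2 — all ≤ 2.

2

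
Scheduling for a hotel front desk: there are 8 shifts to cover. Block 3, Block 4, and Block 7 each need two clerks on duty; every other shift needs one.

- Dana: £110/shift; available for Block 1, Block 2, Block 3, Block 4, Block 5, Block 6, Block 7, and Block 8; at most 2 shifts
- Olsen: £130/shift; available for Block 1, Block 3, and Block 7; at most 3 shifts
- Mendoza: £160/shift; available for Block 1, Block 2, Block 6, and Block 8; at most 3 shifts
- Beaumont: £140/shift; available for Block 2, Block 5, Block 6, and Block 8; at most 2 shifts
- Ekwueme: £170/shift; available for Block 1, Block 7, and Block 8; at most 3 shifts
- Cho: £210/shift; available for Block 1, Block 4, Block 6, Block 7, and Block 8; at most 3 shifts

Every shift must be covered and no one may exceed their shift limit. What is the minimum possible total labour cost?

£1590

Block 3 can only be covered by Dana and Olsen, so that assignment is forced.
Block 4 can only be covered by Dana and Cho, so that assignment is forced.
Picking the cheapest available clerk for each shift independently would cost £1350, but that ignores the shift limits.
An optimal schedule: Block 1→Olsen, Block 2→Beaumont, Block 3→Dana+Olsen, Block 4→Dana+Cho, Block 5→Beaumont, Block 6→Mendoza, Block 7→Olsen+Ekwueme, Block 8→Mendoza.
Total: 130 + 140 + 110 + 130 + 110 + 210 + 140 + 160 + 130 + 170 + 160 = £1590.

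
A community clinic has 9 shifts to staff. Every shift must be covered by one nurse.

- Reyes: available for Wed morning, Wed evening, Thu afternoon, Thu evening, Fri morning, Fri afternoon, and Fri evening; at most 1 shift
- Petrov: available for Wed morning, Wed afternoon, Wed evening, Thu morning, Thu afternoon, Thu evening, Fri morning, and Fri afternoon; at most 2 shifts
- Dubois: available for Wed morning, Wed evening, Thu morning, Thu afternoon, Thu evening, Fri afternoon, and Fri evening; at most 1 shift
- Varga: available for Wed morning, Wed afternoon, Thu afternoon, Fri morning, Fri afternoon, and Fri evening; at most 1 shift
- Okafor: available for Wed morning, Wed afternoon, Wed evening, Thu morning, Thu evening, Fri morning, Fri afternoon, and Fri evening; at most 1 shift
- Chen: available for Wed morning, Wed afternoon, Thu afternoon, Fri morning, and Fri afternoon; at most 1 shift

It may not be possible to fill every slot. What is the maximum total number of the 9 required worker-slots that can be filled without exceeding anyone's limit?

7

Total capacity across all nurses is 1+2+1+1+1+1 = 7, and 9 slots are needed, so at most 7 can be filled.
An assignment achieving 7: Wed afternoon→Petrov, Wed evening→Reyes, Thu morning→Petrov, Thu afternoon→Chen, Thu evening→Dubois, Fri morning→Okafor, Fri evening→Varga.
Loads: Reyes 1/1, Petrov 2/2, Dubois 1/1, Varga 1/1, Okafor 1/1, Chen 1/1.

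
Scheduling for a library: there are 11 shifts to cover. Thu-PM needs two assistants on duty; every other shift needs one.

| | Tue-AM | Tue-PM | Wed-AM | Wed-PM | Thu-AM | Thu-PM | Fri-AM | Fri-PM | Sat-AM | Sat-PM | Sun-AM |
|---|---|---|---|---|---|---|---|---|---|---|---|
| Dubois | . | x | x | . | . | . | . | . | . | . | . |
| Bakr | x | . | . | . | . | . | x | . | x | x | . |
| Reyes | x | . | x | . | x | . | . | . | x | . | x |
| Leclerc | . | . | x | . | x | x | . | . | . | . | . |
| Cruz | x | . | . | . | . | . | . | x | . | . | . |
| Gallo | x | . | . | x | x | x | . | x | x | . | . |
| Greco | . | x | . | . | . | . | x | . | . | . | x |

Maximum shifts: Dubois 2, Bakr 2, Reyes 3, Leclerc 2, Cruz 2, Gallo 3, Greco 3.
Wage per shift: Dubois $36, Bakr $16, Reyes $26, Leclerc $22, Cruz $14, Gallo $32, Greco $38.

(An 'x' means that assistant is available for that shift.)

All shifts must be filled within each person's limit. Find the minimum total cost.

Wed-PM can only be covered by Gallo, so that assignment is forced.
Thu-PM can only be covered by Leclerc and Gallo, so that assignment is forced.
Sat-PM can only be covered by Bakr, so that assignment is forced.
Picking the cheapest available assistant for each shift independently would cost $268, but that ignores the shift limits.
An optimal schedule: Tue-AM→Cruz, Tue-PM→Dubois, Wed-AM→Leclerc, Wed-PM→Gallo, Thu-AM→Reyes, Thu-PM→Leclerc+Gallo, Fri-AM→Bakr, Fri-PM→Cruz, Sat-AM→Reyes, Sat-PM→Bakr, Sun-AM→Reyes.
Total: 14 + 36 + 22 + 32 + 26 + 22 + 32 + 16 + 14 + 26 + 16 + 26 = $282.

$282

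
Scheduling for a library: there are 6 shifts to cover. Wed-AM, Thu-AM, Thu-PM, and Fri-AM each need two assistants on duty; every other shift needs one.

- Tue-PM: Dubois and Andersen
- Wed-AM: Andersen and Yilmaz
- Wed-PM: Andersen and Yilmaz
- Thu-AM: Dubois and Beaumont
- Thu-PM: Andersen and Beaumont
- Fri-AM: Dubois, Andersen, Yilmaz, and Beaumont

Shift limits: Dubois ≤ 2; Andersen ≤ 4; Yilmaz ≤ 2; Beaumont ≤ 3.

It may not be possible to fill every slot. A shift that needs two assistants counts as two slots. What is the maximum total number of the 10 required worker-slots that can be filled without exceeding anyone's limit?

Total capacity across all assistants is 2+4+2+3 = 11, and 10 slots are needed, so at most 10 can be filled.
An assignment achieving 10: Tue-PM→Dubois, Wed-AM→Andersen+Yilmaz, Wed-PM→Andersen, Thu-AM→Dubois+Beaumont, Thu-PM→Andersen+Beaumont, Fri-AM→Andersen+Yilmaz.
Loads: Dubois 2/2, Andersen 4/4, Yilmaz 2/2, Beaumont 2/3.

10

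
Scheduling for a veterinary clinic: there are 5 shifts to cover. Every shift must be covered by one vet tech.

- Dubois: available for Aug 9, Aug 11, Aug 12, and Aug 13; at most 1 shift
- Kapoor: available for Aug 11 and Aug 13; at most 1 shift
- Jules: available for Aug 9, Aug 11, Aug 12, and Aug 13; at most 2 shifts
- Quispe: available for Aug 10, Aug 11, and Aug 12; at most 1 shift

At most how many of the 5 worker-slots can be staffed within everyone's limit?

5

Total capacity across all vet techs is 1+1+2+1 = 5, and 5 slots are needed, so at most 5 can be filled.
An assignment achieving 5: Aug 9→Dubois, Aug 10→Quispe, Aug 11→Jules, Aug 12→Jules, Aug 13→Kapoor.
Loads: Dubois 1/1, Kapoor 1/1, Jules 2/2, Quispe 1/1.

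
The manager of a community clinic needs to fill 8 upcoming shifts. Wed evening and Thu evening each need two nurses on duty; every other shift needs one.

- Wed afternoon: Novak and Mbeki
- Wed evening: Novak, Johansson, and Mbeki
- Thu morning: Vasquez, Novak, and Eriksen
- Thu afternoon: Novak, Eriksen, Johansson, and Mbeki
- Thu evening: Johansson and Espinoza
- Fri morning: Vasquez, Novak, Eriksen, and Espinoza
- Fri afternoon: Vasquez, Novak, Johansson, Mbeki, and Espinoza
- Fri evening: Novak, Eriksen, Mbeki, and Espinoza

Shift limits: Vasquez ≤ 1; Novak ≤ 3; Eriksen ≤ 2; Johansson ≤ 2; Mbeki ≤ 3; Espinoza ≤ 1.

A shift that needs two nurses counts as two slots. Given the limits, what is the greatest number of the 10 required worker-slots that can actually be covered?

Total capacity across all nurses is 1+3+2+2+3+1 = 12, and 10 slots are needed, so at most 10 can be filled.
An assignment achieving 10: Wed afternoon→Novak, Wed evening→Novak+Johansson, Thu morning→Vasquez, Thu afternoon→Novak, Thu evening→Johansson+Espinoza, Fri morning→Eriksen, Fri afternoon→Mbeki, Fri evening→Eriksen.
Loads: Vasquez 1/1, Novak 3/3, Eriksen 2/2, Johansson 2/2, Mbeki 1/3, Espinoza 1/1.

10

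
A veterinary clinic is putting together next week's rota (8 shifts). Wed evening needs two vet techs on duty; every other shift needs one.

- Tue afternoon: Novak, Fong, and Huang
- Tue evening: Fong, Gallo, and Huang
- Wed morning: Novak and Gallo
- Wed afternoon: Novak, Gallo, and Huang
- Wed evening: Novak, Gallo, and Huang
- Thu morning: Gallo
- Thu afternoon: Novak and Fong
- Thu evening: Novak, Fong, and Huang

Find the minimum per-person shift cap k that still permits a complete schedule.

With 4 vet techs and 9 worker-slots to fill, someone must work at least ⌈9/4⌉ = 3 shifts, so k ≥ 3.
k = 3 works: Tue afternoon→Novak, Tue evening→Fong, Wed morning→Novak, Wed afternoon→Gallo, Wed evening→Gallo+Huang, Thu morning→Gallo, Thu afternoon→Novak, Thu evening→Fong.
Loads: Novak 3, Fong 2, Gallo 3, Huang 1 — all ≤ 3.

3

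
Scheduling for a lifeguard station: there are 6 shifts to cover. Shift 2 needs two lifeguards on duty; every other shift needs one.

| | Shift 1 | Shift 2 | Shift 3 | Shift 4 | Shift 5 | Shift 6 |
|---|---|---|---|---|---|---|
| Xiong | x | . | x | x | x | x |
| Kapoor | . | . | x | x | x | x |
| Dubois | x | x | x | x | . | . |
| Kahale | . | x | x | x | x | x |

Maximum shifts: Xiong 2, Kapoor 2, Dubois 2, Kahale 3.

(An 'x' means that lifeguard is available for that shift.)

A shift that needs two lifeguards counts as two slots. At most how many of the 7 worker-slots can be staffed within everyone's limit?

Total capacity across all lifeguards is 2+2+2+3 = 9, and 7 slots are needed, so at most 7 can be filled.
An assignment achieving 7: Shift 1→Xiong, Shift 2→Dubois+Kahale, Shift 3→Kapoor, Shift 4→Dubois, Shift 5→Xiong, Shift 6→Kapoor.
Loads: Xiong 2/2, Kapoor 2/2, Dubois 2/2, Kahale 1/3.

7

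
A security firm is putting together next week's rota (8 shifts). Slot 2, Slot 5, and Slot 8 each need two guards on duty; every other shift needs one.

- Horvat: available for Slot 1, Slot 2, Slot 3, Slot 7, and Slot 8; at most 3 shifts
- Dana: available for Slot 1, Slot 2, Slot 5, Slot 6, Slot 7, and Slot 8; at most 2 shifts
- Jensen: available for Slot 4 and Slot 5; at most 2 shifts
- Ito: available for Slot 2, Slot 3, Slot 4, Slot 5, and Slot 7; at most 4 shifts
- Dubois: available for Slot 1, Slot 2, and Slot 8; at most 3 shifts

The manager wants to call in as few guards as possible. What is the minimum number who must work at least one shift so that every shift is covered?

11 slots to fill and no one can take more than 4, so at least ⌈11/4⌉ = 3 guards are needed.
Any 3 guards together have capacity at most 4+3+3 = 10 < 11 slots, so 3 can never suffice.
Horvat, Dana, Jensen, and Ito alone can cover everything: Slot 1→Horvat, Slot 2→Horvat+Ito, Slot 3→Ito, Slot 4→Jensen, Slot 5→Jensen+Ito, Slot 6→Dana, Slot 7→Ito, Slot 8→Horvat+Dana.

4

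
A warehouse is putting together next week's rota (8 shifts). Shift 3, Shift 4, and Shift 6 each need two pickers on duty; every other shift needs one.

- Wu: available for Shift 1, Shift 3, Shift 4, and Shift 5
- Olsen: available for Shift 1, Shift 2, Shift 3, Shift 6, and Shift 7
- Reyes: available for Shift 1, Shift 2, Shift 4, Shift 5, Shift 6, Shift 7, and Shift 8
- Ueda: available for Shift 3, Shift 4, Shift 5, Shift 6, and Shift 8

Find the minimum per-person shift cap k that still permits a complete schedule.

3

With 4 pickers and 11 worker-slots to fill, someone must work at least ⌈11/4⌉ = 3 shifts, so k ≥ 3.
k = 3 works: Shift 1→Wu, Shift 2→Olsen, Shift 3→Wu+Olsen, Shift 4→Wu+Reyes, Shift 5→Ueda, Shift 6→Reyes+Ueda, Shift 7→Olsen, Shift 8→Reyes.
Loads: Wu 3, Olsen 3, Reyes 3, Ueda 2 — all ≤ 3.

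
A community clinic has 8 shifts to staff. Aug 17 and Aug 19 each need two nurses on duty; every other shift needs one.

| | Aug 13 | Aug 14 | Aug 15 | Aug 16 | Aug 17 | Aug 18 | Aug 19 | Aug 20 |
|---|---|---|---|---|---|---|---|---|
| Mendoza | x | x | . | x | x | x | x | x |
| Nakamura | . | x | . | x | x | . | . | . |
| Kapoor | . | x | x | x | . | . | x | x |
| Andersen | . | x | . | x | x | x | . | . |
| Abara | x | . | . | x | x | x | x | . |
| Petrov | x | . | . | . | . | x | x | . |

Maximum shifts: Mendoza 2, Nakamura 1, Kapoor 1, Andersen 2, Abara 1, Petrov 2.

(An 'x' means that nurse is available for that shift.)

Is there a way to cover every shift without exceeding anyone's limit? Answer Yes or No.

Total capacity is 2+1+1+2+1+2 = 9 but 10 worker-slots are needed — infeasible.

No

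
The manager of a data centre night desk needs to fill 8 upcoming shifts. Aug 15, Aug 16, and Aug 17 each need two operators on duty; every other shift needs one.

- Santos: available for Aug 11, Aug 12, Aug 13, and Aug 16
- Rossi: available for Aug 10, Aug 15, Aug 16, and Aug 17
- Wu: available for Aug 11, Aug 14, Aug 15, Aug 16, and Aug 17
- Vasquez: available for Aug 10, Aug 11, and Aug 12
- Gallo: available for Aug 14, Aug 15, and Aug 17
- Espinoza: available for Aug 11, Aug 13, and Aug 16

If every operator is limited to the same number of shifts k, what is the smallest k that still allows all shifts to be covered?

With 6 operators and 11 worker-slots to fill, someone must work at least ⌈11/6⌉ = 2 shifts, so k ≥ 2.
k = 2 works: Aug 10→Rossi, Aug 11→Vasquez, Aug 12→Santos, Aug 13→Espinoza, Aug 14→Wu, Aug 15→Rossi+Gallo, Aug 16→Santos+Espinoza, Aug 17→Wu+Gallo.
Loads: Santos 2, Rossi 2, Wu 2, Vasquez 1, Gallo 2, Espinoza 2 — all ≤ 2.

2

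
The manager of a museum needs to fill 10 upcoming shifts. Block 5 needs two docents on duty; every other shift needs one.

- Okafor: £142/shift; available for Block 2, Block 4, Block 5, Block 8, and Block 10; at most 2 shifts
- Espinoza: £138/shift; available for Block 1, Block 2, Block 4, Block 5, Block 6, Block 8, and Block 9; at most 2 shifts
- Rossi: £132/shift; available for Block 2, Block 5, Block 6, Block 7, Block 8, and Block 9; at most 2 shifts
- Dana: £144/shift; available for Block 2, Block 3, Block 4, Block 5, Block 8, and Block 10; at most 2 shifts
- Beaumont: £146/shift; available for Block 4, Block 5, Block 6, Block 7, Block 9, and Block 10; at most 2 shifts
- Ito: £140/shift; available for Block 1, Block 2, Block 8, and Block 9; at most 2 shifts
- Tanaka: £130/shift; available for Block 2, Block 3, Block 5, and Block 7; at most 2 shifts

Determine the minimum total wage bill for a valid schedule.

Picking the cheapest available docent for each shift independently would cost £1466, but that ignores the shift limits.
An optimal schedule: Block 1→Espinoza, Block 2→Ito, Block 3→Tanaka, Block 4→Espinoza, Block 5→Okafor+Dana, Block 6→Rossi, Block 7→Tanaka, Block 8→Ito, Block 9→Rossi, Block 10→Okafor.
Total: 138 + 140 + 130 + 138 + 142 + 144 + 132 + 130 + 140 + 132 + 142 = £1508.

£1508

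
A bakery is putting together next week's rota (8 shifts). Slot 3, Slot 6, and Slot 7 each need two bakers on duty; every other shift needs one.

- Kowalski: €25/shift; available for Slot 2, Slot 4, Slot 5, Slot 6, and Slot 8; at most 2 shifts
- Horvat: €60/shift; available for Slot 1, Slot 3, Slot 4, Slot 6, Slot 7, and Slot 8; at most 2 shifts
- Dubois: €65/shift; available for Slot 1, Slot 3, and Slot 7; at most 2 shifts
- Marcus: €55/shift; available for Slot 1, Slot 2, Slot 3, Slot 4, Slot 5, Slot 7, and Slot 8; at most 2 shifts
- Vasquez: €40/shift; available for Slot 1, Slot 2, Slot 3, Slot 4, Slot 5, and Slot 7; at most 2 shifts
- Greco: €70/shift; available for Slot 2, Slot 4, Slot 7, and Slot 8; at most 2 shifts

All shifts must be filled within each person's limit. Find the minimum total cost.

Slot 6 can only be covered by Kowalski and Horvat, so that assignment is forced.
Picking the cheapest available baker for each shift independently would cost €415, but that ignores the shift limits.
An optimal schedule: Slot 1→Horvat, Slot 2→Marcus, Slot 3→Dubois+Vasquez, Slot 4→Vasquez, Slot 5→Kowalski, Slot 6→Kowalski+Horvat, Slot 7→Dubois+Greco, Slot 8→Marcus.
Total: 60 + 55 + 65 + 40 + 40 + 25 + 25 + 60 + 65 + 70 + 55 = €560.

€560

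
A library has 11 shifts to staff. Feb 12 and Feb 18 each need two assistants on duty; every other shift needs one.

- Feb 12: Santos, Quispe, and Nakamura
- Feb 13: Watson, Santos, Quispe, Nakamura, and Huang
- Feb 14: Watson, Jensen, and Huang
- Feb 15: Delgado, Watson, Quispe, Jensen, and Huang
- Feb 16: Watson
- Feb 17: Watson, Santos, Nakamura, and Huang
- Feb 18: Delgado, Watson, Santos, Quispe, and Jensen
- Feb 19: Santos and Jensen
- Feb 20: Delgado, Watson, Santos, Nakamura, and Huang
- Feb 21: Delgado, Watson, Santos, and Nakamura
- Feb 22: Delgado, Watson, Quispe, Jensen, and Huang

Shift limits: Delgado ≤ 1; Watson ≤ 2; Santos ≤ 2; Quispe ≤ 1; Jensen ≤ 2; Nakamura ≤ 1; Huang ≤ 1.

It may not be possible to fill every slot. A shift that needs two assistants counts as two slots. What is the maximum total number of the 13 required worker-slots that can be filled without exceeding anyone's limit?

Total capacity across all assistants is 1+2+2+1+2+1+1 = 10, and 13 slots are needed, so at most 10 can be filled.
An assignment achieving 10: Feb 12→Santos+Quispe, Feb 13→Huang, Feb 14→Watson, Feb 15→Jensen, Feb 16→Watson, Feb 17→Nakamura, Feb 18→Jensen, Feb 19→Santos, Feb 21→Delgado.
Loads: Delgado 1/1, Watson 2/2, Santos 2/2, Quispe 1/1, Jensen 2/2, Nakamura 1/1, Huang 1/1.

10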